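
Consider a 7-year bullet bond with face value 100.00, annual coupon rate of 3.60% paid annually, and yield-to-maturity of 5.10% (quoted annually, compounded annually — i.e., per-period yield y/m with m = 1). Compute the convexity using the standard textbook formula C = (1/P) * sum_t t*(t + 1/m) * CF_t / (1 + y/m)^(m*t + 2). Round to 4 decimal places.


Coupon per period c = face * coupon_rate / m = 3.600000
Periods per year m = 1; per-period yield y/m = 0.051000
Number of cashflows N = 7
Cashflows (t years, CF_t, discount factor 1/(1+y/m)^(m*t), PV):
  t = 1.0000: CF_t = 3.600000, DF = 0.951475, PV = 3.425309
  t = 2.0000: CF_t = 3.600000, DF = 0.905304, PV = 3.259095
  t = 3.0000: CF_t = 3.600000, DF = 0.861374, PV = 3.100947
  t = 4.0000: CF_t = 3.600000, DF = 0.819576, PV = 2.950473
  t = 5.0000: CF_t = 3.600000, DF = 0.779806, PV = 2.807301
  t = 6.0000: CF_t = 3.600000, DF = 0.741965, PV = 2.671076
  t = 7.0000: CF_t = 103.600000, DF = 0.705961, PV = 73.137606
Price P = sum_t PV_t = 91.351807
Convexity numerator sum_t t*(t + 1/m) * CF_t / (1+y/m)^(m*t + 2):
  t = 1.0000: term = 6.201894
  t = 2.0000: term = 17.702838
  t = 3.0000: term = 33.687607
  t = 4.0000: term = 53.421515
  t = 5.0000: term = 76.243837
  t = 6.0000: term = 101.561724
  t = 7.0000: term = 3707.860088
Convexity = (1/P) * sum = 3996.679503 / 91.351807 = 43.750415

Answer: Convexity = 43.7504


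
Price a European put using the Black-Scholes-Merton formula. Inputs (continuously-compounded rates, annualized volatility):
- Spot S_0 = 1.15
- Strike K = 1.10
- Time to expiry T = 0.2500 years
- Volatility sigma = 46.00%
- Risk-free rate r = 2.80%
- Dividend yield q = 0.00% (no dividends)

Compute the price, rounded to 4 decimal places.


d1 = (ln(S/K) + (r - q + 0.5*sigma^2) * T) / (sigma * sqrt(T)) = 0.33870332
d2 = d1 - sigma * sqrt(T) = 0.10870332
exp(-rT) = 0.99302444; exp(-qT) = 1.00000000
P = K * exp(-rT) * N(-d2) - S_0 * exp(-qT) * N(-d1)
N(-d1) = 0.36741662; N(-d2) = 0.45671891
P = 1.1000 * 0.99302444 * 0.45671891 - 1.1500 * 1.00000000 * 0.36741662 = 0.0764

Answer: Price = 0.0764


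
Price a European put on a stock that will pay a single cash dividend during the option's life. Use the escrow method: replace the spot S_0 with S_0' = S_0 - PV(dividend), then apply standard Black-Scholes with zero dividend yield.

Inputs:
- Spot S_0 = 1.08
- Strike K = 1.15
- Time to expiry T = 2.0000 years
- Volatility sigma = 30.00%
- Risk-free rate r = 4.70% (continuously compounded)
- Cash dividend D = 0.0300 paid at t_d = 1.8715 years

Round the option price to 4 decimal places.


PV(D) = D * exp(-r * t_d) = 0.0300 * 0.91579705 = 0.02747391
S_0' = S_0 - PV(D) = 1.0800 - 0.02747391 = 1.05252609
d1 = (ln(S_0'/K) + (r + sigma^2/2)*T) / (sigma*sqrt(T)) = 0.22493333
d2 = d1 - sigma*sqrt(T) = -0.19933074
exp(-rT) = 0.91028276
N(-d1) = 0.41101557; N(-d2) = 0.57899798
P = K * exp(-rT) * N(-d2) - S_0' * N(-d1) = 1.1500 * 0.91028276 * 0.57899798 - 1.05252609 * 0.41101557 = 0.1735

Answer: Price = 0.1735


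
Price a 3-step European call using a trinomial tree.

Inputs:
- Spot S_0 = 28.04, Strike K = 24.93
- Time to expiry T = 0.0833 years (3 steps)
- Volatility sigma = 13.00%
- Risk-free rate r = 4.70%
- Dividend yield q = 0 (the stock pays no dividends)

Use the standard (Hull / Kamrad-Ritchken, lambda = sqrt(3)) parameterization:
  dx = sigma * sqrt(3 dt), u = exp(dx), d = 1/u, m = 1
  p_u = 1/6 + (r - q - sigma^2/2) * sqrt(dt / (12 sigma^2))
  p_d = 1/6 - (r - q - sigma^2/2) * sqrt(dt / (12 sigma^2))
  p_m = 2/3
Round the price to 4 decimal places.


dt = T/N = 0.027767; dx = sigma*sqrt(3*dt) = 0.037520
u = exp(dx) = 1.038233; d = 1/u = 0.963175
p_u = 0.180931, p_m = 0.666667, p_d = 0.152402
Discount per step: exp(-r*dt) = 0.998696
Stock lattice S(k, j) with j the centered position index:
  k=0: S(0,+0) = 28.0400
  k=1: S(1,-1) = 27.0074; S(1,+0) = 28.0400; S(1,+1) = 29.1121
  k=2: S(2,-2) = 26.0129; S(2,-1) = 27.0074; S(2,+0) = 28.0400; S(2,+1) = 29.1121; S(2,+2) = 30.2251
  k=3: S(3,-3) = 25.0549; S(3,-2) = 26.0129; S(3,-1) = 27.0074; S(3,+0) = 28.0400; S(3,+1) = 29.1121; S(3,+2) = 30.2251; S(3,+3) = 31.3807
Terminal payoffs V(N, j) = max(S_T - K, 0):
  V(3,-3) = 0.124947; V(3,-2) = 1.082873; V(3,-1) = 2.077424; V(3,+0) = 3.110000; V(3,+1) = 4.182054; V(3,+2) = 5.295096; V(3,+3) = 6.450693
Backward induction: V(k, j) = exp(-r*dt) * [p_u * V(k+1, j+1) + p_m * V(k+1, j) + p_d * V(k+1, j-1)]
  V(2,-2) = exp(-r*dt) * [p_u*2.077424 + p_m*1.082873 + p_d*0.124947] = 1.115372
  V(2,-1) = exp(-r*dt) * [p_u*3.110000 + p_m*2.077424 + p_d*1.082873] = 2.109922
  V(2,+0) = exp(-r*dt) * [p_u*4.182054 + p_m*3.110000 + p_d*2.077424] = 3.142497
  V(2,+1) = exp(-r*dt) * [p_u*5.295096 + p_m*4.182054 + p_d*3.110000] = 4.214551
  V(2,+2) = exp(-r*dt) * [p_u*6.450693 + p_m*5.295096 + p_d*4.182054] = 5.327592
  V(1,-1) = exp(-r*dt) * [p_u*3.142497 + p_m*2.109922 + p_d*1.115372] = 2.142377
  V(1,+0) = exp(-r*dt) * [p_u*4.214551 + p_m*3.142497 + p_d*2.109922] = 3.174952
  V(1,+1) = exp(-r*dt) * [p_u*5.327592 + p_m*4.214551 + p_d*3.142497] = 4.247005
  V(0,+0) = exp(-r*dt) * [p_u*4.247005 + p_m*3.174952 + p_d*2.142377] = 3.207364

Answer: Price = V(0,0) = 3.2074


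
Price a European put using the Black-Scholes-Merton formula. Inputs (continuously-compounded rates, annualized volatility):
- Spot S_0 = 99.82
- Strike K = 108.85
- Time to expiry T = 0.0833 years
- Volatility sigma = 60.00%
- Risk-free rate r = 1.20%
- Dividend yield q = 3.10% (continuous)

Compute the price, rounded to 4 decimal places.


d1 = (ln(S/K) + (r - q + 0.5*sigma^2) * T) / (sigma * sqrt(T)) = -0.42265253
d2 = d1 - sigma * sqrt(T) = -0.59582297
exp(-rT) = 0.99900090; exp(-qT) = 0.99742103
P = K * exp(-rT) * N(-d2) - S_0 * exp(-qT) * N(-d1)
N(-d1) = 0.66372560; N(-d2) = 0.72435325
P = 108.8500 * 0.99900090 * 0.72435325 - 99.8200 * 0.99742103 * 0.66372560 = 12.6849

Answer: Price = 12.6849


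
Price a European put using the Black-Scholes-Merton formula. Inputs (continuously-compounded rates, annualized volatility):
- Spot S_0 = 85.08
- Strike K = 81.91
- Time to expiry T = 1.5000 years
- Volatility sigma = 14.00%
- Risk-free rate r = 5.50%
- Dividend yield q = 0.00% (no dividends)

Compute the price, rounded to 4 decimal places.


d1 = (ln(S/K) + (r - q + 0.5*sigma^2) * T) / (sigma * sqrt(T)) = 0.78833274
d2 = d1 - sigma * sqrt(T) = 0.61686846
exp(-rT) = 0.92081144; exp(-qT) = 1.00000000
P = K * exp(-rT) * N(-d2) - S_0 * exp(-qT) * N(-d1)
N(-d1) = 0.21525105; N(-d2) = 0.26866075
P = 81.9100 * 0.92081144 * 0.26866075 - 85.0800 * 1.00000000 * 0.21525105 = 1.9498

Answer: Price = 1.9498


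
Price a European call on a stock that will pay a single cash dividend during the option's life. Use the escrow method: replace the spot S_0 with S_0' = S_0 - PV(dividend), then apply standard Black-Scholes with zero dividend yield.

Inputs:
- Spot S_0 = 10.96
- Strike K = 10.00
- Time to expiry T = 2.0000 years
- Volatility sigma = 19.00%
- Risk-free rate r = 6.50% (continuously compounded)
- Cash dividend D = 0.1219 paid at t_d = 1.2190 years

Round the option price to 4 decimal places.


Answer: Price = 2.3875

Derivation:
PV(D) = D * exp(-r * t_d) = 0.1219 * 0.92382280 = 0.11261400
S_0' = S_0 - PV(D) = 10.9600 - 0.11261400 = 10.84738600
d1 = (ln(S_0'/K) + (r + sigma^2/2)*T) / (sigma*sqrt(T)) = 0.92087274
d2 = d1 - sigma*sqrt(T) = 0.65217216
exp(-rT) = 0.87809543
N(d1) = 0.82144156; N(d2) = 0.74285494
C = S_0' * N(d1) - K * exp(-rT) * N(d2) = 10.84738600 * 0.82144156 - 10.0000 * 0.87809543 * 0.74285494 = 2.3875


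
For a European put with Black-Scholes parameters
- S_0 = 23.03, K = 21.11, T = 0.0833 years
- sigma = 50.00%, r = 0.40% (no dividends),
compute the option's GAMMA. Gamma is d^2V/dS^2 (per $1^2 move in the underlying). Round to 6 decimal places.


d1 = 0.6776899388; d2 = 0.5333812419
phi(d1) = 0.3170897698; exp(-qT) = 1.0000000000; exp(-rT) = 0.9996668555
Gamma = exp(-qT) * phi(d1) / (S * sigma * sqrt(T)) = 1.0000000000 * 0.3170897698 / (23.0300 * 0.5000 * 0.2886173938) = 0.095410

Answer: Gamma = 0.095410


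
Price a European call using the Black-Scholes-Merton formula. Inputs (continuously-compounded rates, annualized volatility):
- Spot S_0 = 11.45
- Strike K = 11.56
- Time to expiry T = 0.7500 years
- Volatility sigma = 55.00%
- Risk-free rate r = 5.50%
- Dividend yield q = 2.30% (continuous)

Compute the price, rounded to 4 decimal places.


Answer: Price = 2.1849

Derivation:
d1 = (ln(S/K) + (r - q + 0.5*sigma^2) * T) / (sigma * sqrt(T)) = 0.26847074
d2 = d1 - sigma * sqrt(T) = -0.20784323
exp(-rT) = 0.95958920; exp(-qT) = 0.98289793
C = S_0 * exp(-qT) * N(d1) - K * exp(-rT) * N(d2)
N(d1) = 0.60583150; N(d2) = 0.41767569
C = 11.4500 * 0.98289793 * 0.60583150 - 11.5600 * 0.95958920 * 0.41767569 = 2.1849


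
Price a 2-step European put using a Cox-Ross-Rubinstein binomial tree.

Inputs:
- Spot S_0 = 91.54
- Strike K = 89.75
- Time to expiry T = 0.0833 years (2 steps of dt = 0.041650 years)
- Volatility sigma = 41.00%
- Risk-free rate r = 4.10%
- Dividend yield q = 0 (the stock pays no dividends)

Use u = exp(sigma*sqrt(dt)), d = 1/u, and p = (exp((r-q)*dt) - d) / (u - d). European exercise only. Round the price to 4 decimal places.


dt = T/N = 0.041650
u = exp(sigma*sqrt(dt)) = 1.087275; d = 1/u = 0.919731
p = (exp((r-q)*dt) - d) / (u - d) = 0.489295
Discount per step: exp(-r*dt) = 0.998294
Stock lattice S(k, i) with i counting down-moves:
  k=0: S(0,0) = 91.5400
  k=1: S(1,0) = 99.5291; S(1,1) = 84.1922
  k=2: S(2,0) = 108.2155; S(2,1) = 91.5400; S(2,2) = 77.4341
Terminal payoffs V(N, i) = max(K - S_T, 0):
  V(2,0) = 0.000000; V(2,1) = 0.000000; V(2,2) = 12.315864
Backward induction: V(k, i) = exp(-r*dt) * [p * V(k+1, i) + (1-p) * V(k+1, i+1)].
  V(1,0) = exp(-r*dt) * [p*0.000000 + (1-p)*0.000000] = 0.000000
  V(1,1) = exp(-r*dt) * [p*0.000000 + (1-p)*12.315864] = 6.279046
  V(0,0) = exp(-r*dt) * [p*0.000000 + (1-p)*6.279046] = 3.201271

Answer: Price = V(0,0) = 3.2013


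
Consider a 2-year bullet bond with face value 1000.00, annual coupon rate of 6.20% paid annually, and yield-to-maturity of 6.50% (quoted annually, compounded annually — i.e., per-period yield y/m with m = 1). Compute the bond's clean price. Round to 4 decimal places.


Answer: Price = 994.5381

Derivation:
Coupon per period c = face * coupon_rate / m = 62.000000
Periods per year m = 1; per-period yield y/m = 0.065000
Number of cashflows N = 2
Cashflows (t years, CF_t, discount factor 1/(1+y/m)^(m*t), PV):
  t = 1.0000: CF_t = 62.000000, DF = 0.938967, PV = 58.215962
  t = 2.0000: CF_t = 1062.000000, DF = 0.881659, PV = 936.322158
Price P = sum_t PV_t = 994.538121


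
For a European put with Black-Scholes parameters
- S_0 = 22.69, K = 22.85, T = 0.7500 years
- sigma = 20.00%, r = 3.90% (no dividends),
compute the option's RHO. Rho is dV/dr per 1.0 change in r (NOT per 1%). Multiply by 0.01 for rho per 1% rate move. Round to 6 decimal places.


Answer: Rho = -8.044925

Derivation:
d1 = 0.2149081383; d2 = 0.0417030576
phi(d1) = 0.3898351634; exp(-qT) = 1.0000000000; exp(-rT) = 0.9711736407
N(-d2) = 0.4833677083
Rho = -K*T*exp(-rT)*N(-d2) = -22.8500 * 0.7500 * 0.9711736407 * 0.4833677083 = -8.044925


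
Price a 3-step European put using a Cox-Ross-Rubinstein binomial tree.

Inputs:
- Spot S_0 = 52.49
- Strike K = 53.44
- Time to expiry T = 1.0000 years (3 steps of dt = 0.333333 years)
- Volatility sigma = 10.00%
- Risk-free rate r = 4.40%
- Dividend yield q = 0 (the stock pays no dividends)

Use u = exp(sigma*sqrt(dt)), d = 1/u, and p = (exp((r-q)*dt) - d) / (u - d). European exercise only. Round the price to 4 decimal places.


Answer: Price = V(0,0) = 1.5388

Derivation:
dt = T/N = 0.333333
u = exp(sigma*sqrt(dt)) = 1.059434; d = 1/u = 0.943900
p = (exp((r-q)*dt) - d) / (u - d) = 0.613452
Discount per step: exp(-r*dt) = 0.985440
Stock lattice S(k, i) with i counting down-moves:
  k=0: S(0,0) = 52.4900
  k=1: S(1,0) = 55.6097; S(1,1) = 49.5453
  k=2: S(2,0) = 58.9148; S(2,1) = 52.4900; S(2,2) = 46.7658
  k=3: S(3,0) = 62.4164; S(3,1) = 55.6097; S(3,2) = 49.5453; S(3,3) = 44.1423
Terminal payoffs V(N, i) = max(K - S_T, 0):
  V(3,0) = 0.000000; V(3,1) = 0.000000; V(3,2) = 3.894688; V(3,3) = 9.297740
Backward induction: V(k, i) = exp(-r*dt) * [p * V(k+1, i) + (1-p) * V(k+1, i+1)].
  V(2,0) = exp(-r*dt) * [p*0.000000 + (1-p)*0.000000] = 0.000000
  V(2,1) = exp(-r*dt) * [p*0.000000 + (1-p)*3.894688] = 1.483563
  V(2,2) = exp(-r*dt) * [p*3.894688 + (1-p)*9.297740] = 5.896112
  V(1,0) = exp(-r*dt) * [p*0.000000 + (1-p)*1.483563] = 0.565119
  V(1,1) = exp(-r*dt) * [p*1.483563 + (1-p)*5.896112] = 3.142790
  V(0,0) = exp(-r*dt) * [p*0.565119 + (1-p)*3.142790] = 1.538777


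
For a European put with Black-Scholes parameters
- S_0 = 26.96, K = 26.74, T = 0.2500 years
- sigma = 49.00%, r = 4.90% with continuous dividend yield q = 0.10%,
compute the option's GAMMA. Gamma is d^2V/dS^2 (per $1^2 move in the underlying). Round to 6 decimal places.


d1 = 0.2049233240; d2 = -0.0400766760
phi(d1) = 0.3906531029; exp(-qT) = 0.9997500312; exp(-rT) = 0.9878247258
Gamma = exp(-qT) * phi(d1) / (S * sigma * sqrt(T)) = 0.9997500312 * 0.3906531029 / (26.9600 * 0.4900 * 0.5000000000) = 0.059128

Answer: Gamma = 0.059128


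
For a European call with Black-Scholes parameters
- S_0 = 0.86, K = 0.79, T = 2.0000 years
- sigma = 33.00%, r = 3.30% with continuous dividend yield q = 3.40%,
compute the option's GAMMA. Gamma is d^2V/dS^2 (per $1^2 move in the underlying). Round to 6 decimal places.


d1 = 0.4109778404; d2 = -0.0557126352
phi(d1) = 0.3666344685; exp(-qT) = 0.9342604736; exp(-rT) = 0.9361308643
Gamma = exp(-qT) * phi(d1) / (S * sigma * sqrt(T)) = 0.9342604736 * 0.3666344685 / (0.8600 * 0.3300 * 1.4142135624) = 0.853442

Answer: Gamma = 0.853442


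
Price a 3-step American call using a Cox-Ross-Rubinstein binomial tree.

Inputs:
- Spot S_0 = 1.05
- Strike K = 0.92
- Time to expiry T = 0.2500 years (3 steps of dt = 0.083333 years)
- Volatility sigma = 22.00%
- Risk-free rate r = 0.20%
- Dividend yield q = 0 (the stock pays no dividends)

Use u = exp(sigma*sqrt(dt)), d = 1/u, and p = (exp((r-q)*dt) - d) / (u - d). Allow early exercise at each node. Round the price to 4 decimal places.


Answer: Price = V(0,0) = 0.1376

Derivation:
dt = T/N = 0.083333
u = exp(sigma*sqrt(dt)) = 1.065569; d = 1/u = 0.938466
p = (exp((r-q)*dt) - d) / (u - d) = 0.485440
Discount per step: exp(-r*dt) = 0.999833
Stock lattice S(k, i) with i counting down-moves:
  k=0: S(0,0) = 1.0500
  k=1: S(1,0) = 1.1188; S(1,1) = 0.9854
  k=2: S(2,0) = 1.1922; S(2,1) = 1.0500; S(2,2) = 0.9248
  k=3: S(3,0) = 1.2704; S(3,1) = 1.1188; S(3,2) = 0.9854; S(3,3) = 0.8679
Terminal payoffs V(N, i) = max(S_T - K, 0):
  V(3,0) = 0.350380; V(3,1) = 0.198847; V(3,2) = 0.065389; V(3,3) = 0.000000
Backward induction: V(k, i) = exp(-r*dt) * [p * V(k+1, i) + (1-p) * V(k+1, i+1)]; then take max(V_cont, immediate exercise) for American.
  V(2,0) = exp(-r*dt) * [p*0.350380 + (1-p)*0.198847] = 0.272362; exercise = 0.272208; V(2,0) = max -> 0.272362
  V(2,1) = exp(-r*dt) * [p*0.198847 + (1-p)*0.065389] = 0.130153; exercise = 0.130000; V(2,1) = max -> 0.130153
  V(2,2) = exp(-r*dt) * [p*0.065389 + (1-p)*0.000000] = 0.031737; exercise = 0.004755; V(2,2) = max -> 0.031737
  V(1,0) = exp(-r*dt) * [p*0.272362 + (1-p)*0.130153] = 0.199154; exercise = 0.198847; V(1,0) = max -> 0.199154
  V(1,1) = exp(-r*dt) * [p*0.130153 + (1-p)*0.031737] = 0.079499; exercise = 0.065389; V(1,1) = max -> 0.079499
  V(0,0) = exp(-r*dt) * [p*0.199154 + (1-p)*0.079499] = 0.137561; exercise = 0.130000; V(0,0) = max -> 0.137561


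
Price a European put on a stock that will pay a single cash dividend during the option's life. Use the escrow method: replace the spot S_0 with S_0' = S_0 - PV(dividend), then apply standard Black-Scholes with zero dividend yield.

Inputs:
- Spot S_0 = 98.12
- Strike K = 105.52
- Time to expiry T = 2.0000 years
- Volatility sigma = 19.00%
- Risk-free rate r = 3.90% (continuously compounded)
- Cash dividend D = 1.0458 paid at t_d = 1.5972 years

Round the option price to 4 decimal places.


PV(D) = D * exp(-r * t_d) = 1.0458 * 0.93960961 = 0.98264373
S_0' = S_0 - PV(D) = 98.1200 - 0.98264373 = 97.13735627
d1 = (ln(S_0'/K) + (r + sigma^2/2)*T) / (sigma*sqrt(T)) = 0.11658149
d2 = d1 - sigma*sqrt(T) = -0.15211909
exp(-rT) = 0.92496443
N(-d1) = 0.45359585; N(-d2) = 0.56045350
P = K * exp(-rT) * N(-d2) - S_0' * N(-d1) = 105.5200 * 0.92496443 * 0.56045350 - 97.13735627 * 0.45359585 = 10.6404

Answer: Price = 10.6404


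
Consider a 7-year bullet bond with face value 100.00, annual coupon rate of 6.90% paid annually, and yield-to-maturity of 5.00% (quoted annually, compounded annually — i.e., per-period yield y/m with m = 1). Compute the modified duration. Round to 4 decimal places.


Coupon per period c = face * coupon_rate / m = 6.900000
Periods per year m = 1; per-period yield y/m = 0.050000
Number of cashflows N = 7
Cashflows (t years, CF_t, discount factor 1/(1+y/m)^(m*t), PV):
  t = 1.0000: CF_t = 6.900000, DF = 0.952381, PV = 6.571429
  t = 2.0000: CF_t = 6.900000, DF = 0.907029, PV = 6.258503
  t = 3.0000: CF_t = 6.900000, DF = 0.863838, PV = 5.960479
  t = 4.0000: CF_t = 6.900000, DF = 0.822702, PV = 5.676647
  t = 5.0000: CF_t = 6.900000, DF = 0.783526, PV = 5.406331
  t = 6.0000: CF_t = 6.900000, DF = 0.746215, PV = 5.148886
  t = 7.0000: CF_t = 106.900000, DF = 0.710681, PV = 75.971834
Price P = sum_t PV_t = 110.994109
First compute Macaulay numerator sum_t t * PV_t:
  t * PV_t at t = 1.0000: 6.571429
  t * PV_t at t = 2.0000: 12.517007
  t * PV_t at t = 3.0000: 17.881438
  t * PV_t at t = 4.0000: 22.706588
  t * PV_t at t = 5.0000: 27.031653
  t * PV_t at t = 6.0000: 30.893317
  t * PV_t at t = 7.0000: 531.802839
Macaulay duration D = 649.404271 / 110.994109 = 5.850799
Modified duration = D / (1 + y/m) = 5.850799 / (1 + 0.050000) = 5.572190

Answer: Modified duration = 5.5722


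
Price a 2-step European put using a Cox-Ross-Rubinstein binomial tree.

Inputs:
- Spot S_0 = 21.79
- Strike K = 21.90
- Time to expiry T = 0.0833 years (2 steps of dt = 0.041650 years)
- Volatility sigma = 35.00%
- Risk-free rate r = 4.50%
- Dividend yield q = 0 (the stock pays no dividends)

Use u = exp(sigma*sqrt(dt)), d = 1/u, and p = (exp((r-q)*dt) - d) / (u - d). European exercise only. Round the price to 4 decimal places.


Answer: Price = V(0,0) = 0.8189

Derivation:
dt = T/N = 0.041650
u = exp(sigma*sqrt(dt)) = 1.074042; d = 1/u = 0.931062
p = (exp((r-q)*dt) - d) / (u - d) = 0.495271
Discount per step: exp(-r*dt) = 0.998128
Stock lattice S(k, i) with i counting down-moves:
  k=0: S(0,0) = 21.7900
  k=1: S(1,0) = 23.4034; S(1,1) = 20.2878
  k=2: S(2,0) = 25.1362; S(2,1) = 21.7900; S(2,2) = 18.8892
Terminal payoffs V(N, i) = max(K - S_T, 0):
  V(2,0) = 0.000000; V(2,1) = 0.110000; V(2,2) = 3.010753
Backward induction: V(k, i) = exp(-r*dt) * [p * V(k+1, i) + (1-p) * V(k+1, i+1)].
  V(1,0) = exp(-r*dt) * [p*0.000000 + (1-p)*0.110000] = 0.055416
  V(1,1) = exp(-r*dt) * [p*0.110000 + (1-p)*3.010753] = 1.571146
  V(0,0) = exp(-r*dt) * [p*0.055416 + (1-p)*1.571146] = 0.818913


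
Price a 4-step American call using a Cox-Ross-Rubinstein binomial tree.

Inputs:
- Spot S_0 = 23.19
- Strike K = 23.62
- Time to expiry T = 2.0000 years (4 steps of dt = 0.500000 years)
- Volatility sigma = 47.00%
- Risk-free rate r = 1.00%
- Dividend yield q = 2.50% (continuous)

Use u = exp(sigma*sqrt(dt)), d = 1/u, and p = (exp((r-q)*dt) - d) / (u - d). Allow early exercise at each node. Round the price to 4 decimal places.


dt = T/N = 0.500000
u = exp(sigma*sqrt(dt)) = 1.394227; d = 1/u = 0.717243
p = (exp((r-q)*dt) - d) / (u - d) = 0.406634
Discount per step: exp(-r*dt) = 0.995012
Stock lattice S(k, i) with i counting down-moves:
  k=0: S(0,0) = 23.1900
  k=1: S(1,0) = 32.3321; S(1,1) = 16.6329
  k=2: S(2,0) = 45.0783; S(2,1) = 23.1900; S(2,2) = 11.9298
  k=3: S(3,0) = 62.8494; S(3,1) = 32.3321; S(3,2) = 16.6329; S(3,3) = 8.5566
  k=4: S(4,0) = 87.6264; S(4,1) = 45.0783; S(4,2) = 23.1900; S(4,3) = 11.9298; S(4,4) = 6.1371
Terminal payoffs V(N, i) = max(S_T - K, 0):
  V(4,0) = 64.006363; V(4,1) = 21.458325; V(4,2) = 0.000000; V(4,3) = 0.000000; V(4,4) = 0.000000
Backward induction: V(k, i) = exp(-r*dt) * [p * V(k+1, i) + (1-p) * V(k+1, i+1)]; then take max(V_cont, immediate exercise) for American.
  V(3,0) = exp(-r*dt) * [p*64.006363 + (1-p)*21.458325] = 38.566498; exercise = 39.229420; V(3,0) = max -> 39.229420
  V(3,1) = exp(-r*dt) * [p*21.458325 + (1-p)*0.000000] = 8.682170; exercise = 8.712126; V(3,1) = max -> 8.712126
  V(3,2) = exp(-r*dt) * [p*0.000000 + (1-p)*0.000000] = 0.000000; exercise = 0.000000; V(3,2) = max -> 0.000000
  V(3,3) = exp(-r*dt) * [p*0.000000 + (1-p)*0.000000] = 0.000000; exercise = 0.000000; V(3,3) = max -> 0.000000
  V(2,0) = exp(-r*dt) * [p*39.229420 + (1-p)*8.712126] = 21.016158; exercise = 21.458325; V(2,0) = max -> 21.458325
  V(2,1) = exp(-r*dt) * [p*8.712126 + (1-p)*0.000000] = 3.524979; exercise = 0.000000; V(2,1) = max -> 3.524979
  V(2,2) = exp(-r*dt) * [p*0.000000 + (1-p)*0.000000] = 0.000000; exercise = 0.000000; V(2,2) = max -> 0.000000
  V(1,0) = exp(-r*dt) * [p*21.458325 + (1-p)*3.524979] = 10.763340; exercise = 8.712126; V(1,0) = max -> 10.763340
  V(1,1) = exp(-r*dt) * [p*3.524979 + (1-p)*0.000000] = 1.426228; exercise = 0.000000; V(1,1) = max -> 1.426228
  V(0,0) = exp(-r*dt) * [p*10.763340 + (1-p)*1.426228] = 5.196967; exercise = 0.000000; V(0,0) = max -> 5.196967

Answer: Price = V(0,0) = 5.1970


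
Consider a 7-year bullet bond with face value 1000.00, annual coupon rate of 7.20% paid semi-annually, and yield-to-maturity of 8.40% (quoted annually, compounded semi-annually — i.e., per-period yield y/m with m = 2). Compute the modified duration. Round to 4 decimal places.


Coupon per period c = face * coupon_rate / m = 36.000000
Periods per year m = 2; per-period yield y/m = 0.042000
Number of cashflows N = 14
Cashflows (t years, CF_t, discount factor 1/(1+y/m)^(m*t), PV):
  t = 0.5000: CF_t = 36.000000, DF = 0.959693, PV = 34.548944
  t = 1.0000: CF_t = 36.000000, DF = 0.921010, PV = 33.156377
  t = 1.5000: CF_t = 36.000000, DF = 0.883887, PV = 31.819939
  t = 2.0000: CF_t = 36.000000, DF = 0.848260, PV = 30.537370
  t = 2.5000: CF_t = 36.000000, DF = 0.814069, PV = 29.306497
  t = 3.0000: CF_t = 36.000000, DF = 0.781257, PV = 28.125237
  t = 3.5000: CF_t = 36.000000, DF = 0.749766, PV = 26.991590
  t = 4.0000: CF_t = 36.000000, DF = 0.719545, PV = 25.903637
  t = 4.5000: CF_t = 36.000000, DF = 0.690543, PV = 24.859537
  t = 5.0000: CF_t = 36.000000, DF = 0.662709, PV = 23.857521
  t = 5.5000: CF_t = 36.000000, DF = 0.635997, PV = 22.895893
  t = 6.0000: CF_t = 36.000000, DF = 0.610362, PV = 21.973026
  t = 6.5000: CF_t = 36.000000, DF = 0.585760, PV = 21.087357
  t = 7.0000: CF_t = 1036.000000, DF = 0.562150, PV = 582.387024
Price P = sum_t PV_t = 937.449948
First compute Macaulay numerator sum_t t * PV_t:
  t * PV_t at t = 0.5000: 17.274472
  t * PV_t at t = 1.0000: 33.156377
  t * PV_t at t = 1.5000: 47.729909
  t * PV_t at t = 2.0000: 61.074739
  t * PV_t at t = 2.5000: 73.266242
  t * PV_t at t = 3.0000: 84.375710
  t * PV_t at t = 3.5000: 94.470565
  t * PV_t at t = 4.0000: 103.614549
  t * PV_t at t = 4.5000: 111.867915
  t * PV_t at t = 5.0000: 119.287604
  t * PV_t at t = 5.5000: 125.927413
  t * PV_t at t = 6.0000: 131.838157
  t * PV_t at t = 6.5000: 137.067822
  t * PV_t at t = 7.0000: 4076.709167
Macaulay duration D = 5217.660640 / 937.449948 = 5.565802
Modified duration = D / (1 + y/m) = 5.565802 / (1 + 0.042000) = 5.341460

Answer: Modified duration = 5.3415


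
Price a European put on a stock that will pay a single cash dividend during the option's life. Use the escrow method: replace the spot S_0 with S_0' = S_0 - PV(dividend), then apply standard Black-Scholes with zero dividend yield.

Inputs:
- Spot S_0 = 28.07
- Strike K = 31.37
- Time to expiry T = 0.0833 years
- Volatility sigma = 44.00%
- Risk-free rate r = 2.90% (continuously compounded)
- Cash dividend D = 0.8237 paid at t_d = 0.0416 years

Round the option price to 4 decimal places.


PV(D) = D * exp(-r * t_d) = 0.8237 * 0.99879433 = 0.82270689
S_0' = S_0 - PV(D) = 28.0700 - 0.82270689 = 27.24729311
d1 = (ln(S_0'/K) + (r + sigma^2/2)*T) / (sigma*sqrt(T)) = -1.02698640
d2 = d1 - sigma*sqrt(T) = -1.15397806
exp(-rT) = 0.99758722
N(-d1) = 0.84778657; N(-d2) = 0.87574542
P = K * exp(-rT) * N(-d2) - S_0' * N(-d1) = 31.3700 * 0.99758722 * 0.87574542 - 27.24729311 * 0.84778657 = 4.3060

Answer: Price = 4.3060


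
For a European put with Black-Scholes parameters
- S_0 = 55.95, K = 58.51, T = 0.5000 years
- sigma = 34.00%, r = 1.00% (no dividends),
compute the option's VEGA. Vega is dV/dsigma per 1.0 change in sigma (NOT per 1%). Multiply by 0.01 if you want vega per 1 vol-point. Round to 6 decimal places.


Answer: Vega = 15.767171

Derivation:
d1 = -0.0450853157; d2 = -0.2855016213
phi(d1) = 0.3985370242; exp(-qT) = 1.0000000000; exp(-rT) = 0.9950124792
Vega = S * exp(-qT) * phi(d1) * sqrt(T) = 55.9500 * 1.0000000000 * 0.3985370242 * 0.7071067812 = 15.767171


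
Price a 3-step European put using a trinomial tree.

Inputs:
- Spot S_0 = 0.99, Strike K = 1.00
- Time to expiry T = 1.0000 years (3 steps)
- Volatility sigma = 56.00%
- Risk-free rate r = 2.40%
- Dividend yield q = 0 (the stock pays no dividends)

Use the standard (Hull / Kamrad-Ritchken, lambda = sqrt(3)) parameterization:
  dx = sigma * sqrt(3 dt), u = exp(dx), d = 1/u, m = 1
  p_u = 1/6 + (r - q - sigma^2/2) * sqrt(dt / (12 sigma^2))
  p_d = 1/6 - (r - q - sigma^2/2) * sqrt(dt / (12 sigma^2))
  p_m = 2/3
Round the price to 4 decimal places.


dt = T/N = 0.333333; dx = sigma*sqrt(3*dt) = 0.560000
u = exp(dx) = 1.750673; d = 1/u = 0.571209
p_u = 0.127143, p_m = 0.666667, p_d = 0.206190
Discount per step: exp(-r*dt) = 0.992032
Stock lattice S(k, j) with j the centered position index:
  k=0: S(0,+0) = 0.9900
  k=1: S(1,-1) = 0.5655; S(1,+0) = 0.9900; S(1,+1) = 1.7332
  k=2: S(2,-2) = 0.3230; S(2,-1) = 0.5655; S(2,+0) = 0.9900; S(2,+1) = 1.7332; S(2,+2) = 3.0342
  k=3: S(3,-3) = 0.1845; S(3,-2) = 0.3230; S(3,-1) = 0.5655; S(3,+0) = 0.9900; S(3,+1) = 1.7332; S(3,+2) = 3.0342; S(3,+3) = 5.3119
Terminal payoffs V(N, j) = max(K - S_T, 0):
  V(3,-3) = 0.815490; V(3,-2) = 0.676983; V(3,-1) = 0.434503; V(3,+0) = 0.010000; V(3,+1) = 0.000000; V(3,+2) = 0.000000; V(3,+3) = 0.000000
Backward induction: V(k, j) = exp(-r*dt) * [p_u * V(k+1, j+1) + p_m * V(k+1, j) + p_d * V(k+1, j-1)]
  V(2,-2) = exp(-r*dt) * [p_u*0.434503 + p_m*0.676983 + p_d*0.815490] = 0.669336
  V(2,-1) = exp(-r*dt) * [p_u*0.010000 + p_m*0.434503 + p_d*0.676983] = 0.427097
  V(2,+0) = exp(-r*dt) * [p_u*0.000000 + p_m*0.010000 + p_d*0.434503] = 0.095490
  V(2,+1) = exp(-r*dt) * [p_u*0.000000 + p_m*0.000000 + p_d*0.010000] = 0.002045
  V(2,+2) = exp(-r*dt) * [p_u*0.000000 + p_m*0.000000 + p_d*0.000000] = 0.000000
  V(1,-1) = exp(-r*dt) * [p_u*0.095490 + p_m*0.427097 + p_d*0.669336] = 0.431418
  V(1,+0) = exp(-r*dt) * [p_u*0.002045 + p_m*0.095490 + p_d*0.427097] = 0.150772
  V(1,+1) = exp(-r*dt) * [p_u*0.000000 + p_m*0.002045 + p_d*0.095490] = 0.020885
  V(0,+0) = exp(-r*dt) * [p_u*0.020885 + p_m*0.150772 + p_d*0.431418] = 0.190594

Answer: Price = V(0,0) = 0.1906


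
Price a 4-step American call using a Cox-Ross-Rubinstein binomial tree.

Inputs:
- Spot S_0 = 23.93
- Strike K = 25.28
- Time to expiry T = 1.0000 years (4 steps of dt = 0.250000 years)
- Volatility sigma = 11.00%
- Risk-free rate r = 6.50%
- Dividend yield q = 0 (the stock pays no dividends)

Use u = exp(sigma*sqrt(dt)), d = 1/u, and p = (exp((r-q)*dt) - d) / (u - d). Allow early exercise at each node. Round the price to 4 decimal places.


dt = T/N = 0.250000
u = exp(sigma*sqrt(dt)) = 1.056541; d = 1/u = 0.946485
p = (exp((r-q)*dt) - d) / (u - d) = 0.635112
Discount per step: exp(-r*dt) = 0.983881
Stock lattice S(k, i) with i counting down-moves:
  k=0: S(0,0) = 23.9300
  k=1: S(1,0) = 25.2830; S(1,1) = 22.6494
  k=2: S(2,0) = 26.7125; S(2,1) = 23.9300; S(2,2) = 21.4373
  k=3: S(3,0) = 28.2229; S(3,1) = 25.2830; S(3,2) = 22.6494; S(3,3) = 20.2901
  k=4: S(4,0) = 29.8186; S(4,1) = 26.7125; S(4,2) = 23.9300; S(4,3) = 21.4373; S(4,4) = 19.2043
Terminal payoffs V(N, i) = max(S_T - K, 0):
  V(4,0) = 4.538616; V(4,1) = 1.432534; V(4,2) = 0.000000; V(4,3) = 0.000000; V(4,4) = 0.000000
Backward induction: V(k, i) = exp(-r*dt) * [p * V(k+1, i) + (1-p) * V(k+1, i+1)]; then take max(V_cont, immediate exercise) for American.
  V(3,0) = exp(-r*dt) * [p*4.538616 + (1-p)*1.432534] = 3.350358; exercise = 2.942877; V(3,0) = max -> 3.350358
  V(3,1) = exp(-r*dt) * [p*1.432534 + (1-p)*0.000000] = 0.895155; exercise = 0.003017; V(3,1) = max -> 0.895155
  V(3,2) = exp(-r*dt) * [p*0.000000 + (1-p)*0.000000] = 0.000000; exercise = 0.000000; V(3,2) = max -> 0.000000
  V(3,3) = exp(-r*dt) * [p*0.000000 + (1-p)*0.000000] = 0.000000; exercise = 0.000000; V(3,3) = max -> 0.000000
  V(2,0) = exp(-r*dt) * [p*3.350358 + (1-p)*0.895155] = 2.414922; exercise = 1.432534; V(2,0) = max -> 2.414922
  V(2,1) = exp(-r*dt) * [p*0.895155 + (1-p)*0.000000] = 0.559360; exercise = 0.000000; V(2,1) = max -> 0.559360
  V(2,2) = exp(-r*dt) * [p*0.000000 + (1-p)*0.000000] = 0.000000; exercise = 0.000000; V(2,2) = max -> 0.000000
  V(1,0) = exp(-r*dt) * [p*2.414922 + (1-p)*0.559360] = 1.709839; exercise = 0.003017; V(1,0) = max -> 1.709839
  V(1,1) = exp(-r*dt) * [p*0.559360 + (1-p)*0.000000] = 0.349531; exercise = 0.000000; V(1,1) = max -> 0.349531
  V(0,0) = exp(-r*dt) * [p*1.709839 + (1-p)*0.349531] = 1.193920; exercise = 0.000000; V(0,0) = max -> 1.193920

Answer: Price = V(0,0) = 1.1939


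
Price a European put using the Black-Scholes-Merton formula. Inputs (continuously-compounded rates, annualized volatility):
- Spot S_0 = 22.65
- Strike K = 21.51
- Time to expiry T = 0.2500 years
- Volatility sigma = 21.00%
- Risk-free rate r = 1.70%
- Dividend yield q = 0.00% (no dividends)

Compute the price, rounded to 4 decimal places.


d1 = (ln(S/K) + (r - q + 0.5*sigma^2) * T) / (sigma * sqrt(T)) = 0.58480389
d2 = d1 - sigma * sqrt(T) = 0.47980389
exp(-rT) = 0.99575902; exp(-qT) = 1.00000000
P = K * exp(-rT) * N(-d2) - S_0 * exp(-qT) * N(-d1)
N(-d1) = 0.27933979; N(-d2) = 0.31568342
P = 21.5100 * 0.99575902 * 0.31568342 - 22.6500 * 1.00000000 * 0.27933979 = 0.4345

Answer: Price = 0.4345


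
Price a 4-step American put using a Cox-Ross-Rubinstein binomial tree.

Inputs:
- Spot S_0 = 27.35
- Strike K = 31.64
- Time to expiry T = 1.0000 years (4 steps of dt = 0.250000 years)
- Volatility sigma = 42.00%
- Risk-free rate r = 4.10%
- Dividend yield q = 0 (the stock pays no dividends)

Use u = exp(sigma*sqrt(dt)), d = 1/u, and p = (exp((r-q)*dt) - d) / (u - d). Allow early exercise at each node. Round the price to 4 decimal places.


Answer: Price = V(0,0) = 6.9169

Derivation:
dt = T/N = 0.250000
u = exp(sigma*sqrt(dt)) = 1.233678; d = 1/u = 0.810584
p = (exp((r-q)*dt) - d) / (u - d) = 0.472043
Discount per step: exp(-r*dt) = 0.989802
Stock lattice S(k, i) with i counting down-moves:
  k=0: S(0,0) = 27.3500
  k=1: S(1,0) = 33.7411; S(1,1) = 22.1695
  k=2: S(2,0) = 41.6256; S(2,1) = 27.3500; S(2,2) = 17.9702
  k=3: S(3,0) = 51.3526; S(3,1) = 33.7411; S(3,2) = 22.1695; S(3,3) = 14.5664
  k=4: S(4,0) = 63.3526; S(4,1) = 41.6256; S(4,2) = 27.3500; S(4,3) = 17.9702; S(4,4) = 11.8073
Terminal payoffs V(N, i) = max(K - S_T, 0):
  V(4,0) = 0.000000; V(4,1) = 0.000000; V(4,2) = 4.290000; V(4,3) = 13.669769; V(4,4) = 19.832717
Backward induction: V(k, i) = exp(-r*dt) * [p * V(k+1, i) + (1-p) * V(k+1, i+1)]; then take max(V_cont, immediate exercise) for American.
  V(3,0) = exp(-r*dt) * [p*0.000000 + (1-p)*0.000000] = 0.000000; exercise = 0.000000; V(3,0) = max -> 0.000000
  V(3,1) = exp(-r*dt) * [p*0.000000 + (1-p)*4.290000] = 2.241839; exercise = 0.000000; V(3,1) = max -> 2.241839
  V(3,2) = exp(-r*dt) * [p*4.290000 + (1-p)*13.669769] = 9.147867; exercise = 9.470521; V(3,2) = max -> 9.470521
  V(3,3) = exp(-r*dt) * [p*13.669769 + (1-p)*19.832717] = 16.750961; exercise = 17.073614; V(3,3) = max -> 17.073614
  V(2,0) = exp(-r*dt) * [p*0.000000 + (1-p)*2.241839] = 1.171525; exercise = 0.000000; V(2,0) = max -> 1.171525
  V(2,1) = exp(-r*dt) * [p*2.241839 + (1-p)*9.470521] = 5.996492; exercise = 4.290000; V(2,1) = max -> 5.996492
  V(2,2) = exp(-r*dt) * [p*9.470521 + (1-p)*17.073614] = 13.347116; exercise = 13.669769; V(2,2) = max -> 13.669769
  V(1,0) = exp(-r*dt) * [p*1.171525 + (1-p)*5.996492] = 3.680976; exercise = 0.000000; V(1,0) = max -> 3.680976
  V(1,1) = exp(-r*dt) * [p*5.996492 + (1-p)*13.669769] = 9.945190; exercise = 9.470521; V(1,1) = max -> 9.945190
  V(0,0) = exp(-r*dt) * [p*3.680976 + (1-p)*9.945190] = 6.916949; exercise = 4.290000; V(0,0) = max -> 6.916949


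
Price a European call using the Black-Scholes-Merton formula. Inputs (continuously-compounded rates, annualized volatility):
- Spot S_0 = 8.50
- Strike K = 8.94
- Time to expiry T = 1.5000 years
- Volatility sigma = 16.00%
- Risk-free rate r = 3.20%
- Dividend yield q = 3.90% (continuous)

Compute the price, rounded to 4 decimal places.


Answer: Price = 0.4243

Derivation:
d1 = (ln(S/K) + (r - q + 0.5*sigma^2) * T) / (sigma * sqrt(T)) = -0.21315371
d2 = d1 - sigma * sqrt(T) = -0.40911289
exp(-rT) = 0.95313379; exp(-qT) = 0.94317824
C = S_0 * exp(-qT) * N(d1) - K * exp(-rT) * N(d2)
N(d1) = 0.41560354; N(d2) = 0.34122841
C = 8.5000 * 0.94317824 * 0.41560354 - 8.9400 * 0.95313379 * 0.34122841 = 0.4243


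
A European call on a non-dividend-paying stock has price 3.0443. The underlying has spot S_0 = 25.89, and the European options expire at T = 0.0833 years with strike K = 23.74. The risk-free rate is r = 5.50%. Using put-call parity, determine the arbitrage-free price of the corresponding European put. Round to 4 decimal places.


Put-call parity: C - P = S_0 * exp(-qT) - K * exp(-rT).
S_0 * exp(-qT) = 25.8900 * 1.00000000 = 25.89000000
K * exp(-rT) = 23.7400 * 0.99542898 = 23.63148396
P = C - S*exp(-qT) + K*exp(-rT)
P = 3.0443 - 25.89000000 + 23.63148396 = 0.7858

Answer: Put price = 0.7858


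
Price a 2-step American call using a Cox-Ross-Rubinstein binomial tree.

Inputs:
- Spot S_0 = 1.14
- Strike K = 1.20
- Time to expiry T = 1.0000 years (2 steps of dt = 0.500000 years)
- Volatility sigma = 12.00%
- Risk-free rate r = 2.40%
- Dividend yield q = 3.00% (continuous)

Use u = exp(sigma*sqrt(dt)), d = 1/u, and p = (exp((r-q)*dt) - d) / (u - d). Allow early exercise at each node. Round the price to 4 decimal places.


Answer: Price = V(0,0) = 0.0313

Derivation:
dt = T/N = 0.500000
u = exp(sigma*sqrt(dt)) = 1.088557; d = 1/u = 0.918647
p = (exp((r-q)*dt) - d) / (u - d) = 0.461169
Discount per step: exp(-r*dt) = 0.988072
Stock lattice S(k, i) with i counting down-moves:
  k=0: S(0,0) = 1.1400
  k=1: S(1,0) = 1.2410; S(1,1) = 1.0473
  k=2: S(2,0) = 1.3508; S(2,1) = 1.1400; S(2,2) = 0.9621
Terminal payoffs V(N, i) = max(S_T - K, 0):
  V(2,0) = 0.150850; V(2,1) = 0.000000; V(2,2) = 0.000000
Backward induction: V(k, i) = exp(-r*dt) * [p * V(k+1, i) + (1-p) * V(k+1, i+1)]; then take max(V_cont, immediate exercise) for American.
  V(1,0) = exp(-r*dt) * [p*0.150850 + (1-p)*0.000000] = 0.068738; exercise = 0.040955; V(1,0) = max -> 0.068738
  V(1,1) = exp(-r*dt) * [p*0.000000 + (1-p)*0.000000] = 0.000000; exercise = 0.000000; V(1,1) = max -> 0.000000
  V(0,0) = exp(-r*dt) * [p*0.068738 + (1-p)*0.000000] = 0.031322; exercise = 0.000000; V(0,0) = max -> 0.031322


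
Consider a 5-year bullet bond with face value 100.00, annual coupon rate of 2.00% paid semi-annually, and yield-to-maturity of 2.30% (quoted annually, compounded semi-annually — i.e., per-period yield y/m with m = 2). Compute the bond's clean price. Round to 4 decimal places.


Answer: Price = 98.5907

Derivation:
Coupon per period c = face * coupon_rate / m = 1.000000
Periods per year m = 2; per-period yield y/m = 0.011500
Number of cashflows N = 10
Cashflows (t years, CF_t, discount factor 1/(1+y/m)^(m*t), PV):
  t = 0.5000: CF_t = 1.000000, DF = 0.988631, PV = 0.988631
  t = 1.0000: CF_t = 1.000000, DF = 0.977391, PV = 0.977391
  t = 1.5000: CF_t = 1.000000, DF = 0.966279, PV = 0.966279
  t = 2.0000: CF_t = 1.000000, DF = 0.955293, PV = 0.955293
  t = 2.5000: CF_t = 1.000000, DF = 0.944432, PV = 0.944432
  t = 3.0000: CF_t = 1.000000, DF = 0.933694, PV = 0.933694
  t = 3.5000: CF_t = 1.000000, DF = 0.923079, PV = 0.923079
  t = 4.0000: CF_t = 1.000000, DF = 0.912584, PV = 0.912584
  t = 4.5000: CF_t = 1.000000, DF = 0.902209, PV = 0.902209
  t = 5.0000: CF_t = 101.000000, DF = 0.891951, PV = 90.087078
Price P = sum_t PV_t = 98.590669


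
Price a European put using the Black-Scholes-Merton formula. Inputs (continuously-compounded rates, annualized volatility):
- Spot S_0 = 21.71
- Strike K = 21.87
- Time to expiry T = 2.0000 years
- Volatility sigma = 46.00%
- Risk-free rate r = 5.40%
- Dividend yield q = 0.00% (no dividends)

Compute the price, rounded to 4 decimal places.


d1 = (ln(S/K) + (r - q + 0.5*sigma^2) * T) / (sigma * sqrt(T)) = 0.47999815
d2 = d1 - sigma * sqrt(T) = -0.17054009
exp(-rT) = 0.89762760; exp(-qT) = 1.00000000
P = K * exp(-rT) * N(-d2) - S_0 * exp(-qT) * N(-d1)
N(-d1) = 0.31561436; N(-d2) = 0.56770730
P = 21.8700 * 0.89762760 * 0.56770730 - 21.7100 * 1.00000000 * 0.31561436 = 4.2927

Answer: Price = 4.2927


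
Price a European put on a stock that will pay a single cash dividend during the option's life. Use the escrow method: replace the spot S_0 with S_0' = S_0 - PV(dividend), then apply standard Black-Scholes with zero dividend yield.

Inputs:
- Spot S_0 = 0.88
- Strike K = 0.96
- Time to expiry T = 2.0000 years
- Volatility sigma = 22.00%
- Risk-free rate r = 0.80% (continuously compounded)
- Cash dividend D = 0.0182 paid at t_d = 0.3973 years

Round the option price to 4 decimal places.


Answer: Price = 0.1579

Derivation:
PV(D) = D * exp(-r * t_d) = 0.0182 * 0.99682665 = 0.01814224
S_0' = S_0 - PV(D) = 0.8800 - 0.01814224 = 0.86185776
d1 = (ln(S_0'/K) + (r + sigma^2/2)*T) / (sigma*sqrt(T)) = -0.13963123
d2 = d1 - sigma*sqrt(T) = -0.45075822
exp(-rT) = 0.98412732
N(-d1) = 0.55552432; N(-d2) = 0.67391809
P = K * exp(-rT) * N(-d2) - S_0' * N(-d1) = 0.9600 * 0.98412732 * 0.67391809 - 0.86185776 * 0.55552432 = 0.1579


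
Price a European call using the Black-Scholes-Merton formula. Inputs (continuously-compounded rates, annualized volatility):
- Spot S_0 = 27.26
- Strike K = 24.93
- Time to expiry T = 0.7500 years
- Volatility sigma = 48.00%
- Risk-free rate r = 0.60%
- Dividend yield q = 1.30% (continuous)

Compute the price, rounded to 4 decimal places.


Answer: Price = 5.4400

Derivation:
d1 = (ln(S/K) + (r - q + 0.5*sigma^2) * T) / (sigma * sqrt(T)) = 0.41015571
d2 = d1 - sigma * sqrt(T) = -0.00553648
exp(-rT) = 0.99551011; exp(-qT) = 0.99029738
C = S_0 * exp(-qT) * N(d1) - K * exp(-rT) * N(d2)
N(d1) = 0.65915414; N(d2) = 0.49779128
C = 27.2600 * 0.99029738 * 0.65915414 - 24.9300 * 0.99551011 * 0.49779128 = 5.4400


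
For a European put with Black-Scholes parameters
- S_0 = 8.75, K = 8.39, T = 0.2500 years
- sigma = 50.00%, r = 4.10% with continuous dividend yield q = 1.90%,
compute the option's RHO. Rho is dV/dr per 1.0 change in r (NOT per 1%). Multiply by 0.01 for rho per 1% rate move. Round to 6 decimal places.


d1 = 0.3150527196; d2 = 0.0650527196
phi(d1) = 0.3796264101; exp(-qT) = 0.9952612634; exp(-rT) = 0.9898023522
N(-d2) = 0.4740660125
Rho = -K*T*exp(-rT)*N(-d2) = -8.3900 * 0.2500 * 0.9898023522 * 0.4740660125 = -0.984213

Answer: Rho = -0.984213


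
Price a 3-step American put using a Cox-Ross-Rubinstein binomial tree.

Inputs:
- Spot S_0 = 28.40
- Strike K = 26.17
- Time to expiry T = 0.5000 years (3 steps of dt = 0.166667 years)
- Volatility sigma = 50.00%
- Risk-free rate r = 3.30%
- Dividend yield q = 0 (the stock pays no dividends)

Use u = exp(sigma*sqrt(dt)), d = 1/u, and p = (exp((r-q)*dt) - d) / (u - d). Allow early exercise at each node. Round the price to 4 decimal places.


dt = T/N = 0.166667
u = exp(sigma*sqrt(dt)) = 1.226450; d = 1/u = 0.815361
p = (exp((r-q)*dt) - d) / (u - d) = 0.462561
Discount per step: exp(-r*dt) = 0.994515
Stock lattice S(k, i) with i counting down-moves:
  k=0: S(0,0) = 28.4000
  k=1: S(1,0) = 34.8312; S(1,1) = 23.1563
  k=2: S(2,0) = 42.7187; S(2,1) = 28.4000; S(2,2) = 18.8807
  k=3: S(3,0) = 52.3924; S(3,1) = 34.8312; S(3,2) = 23.1563; S(3,3) = 15.3946
Terminal payoffs V(N, i) = max(K - S_T, 0):
  V(3,0) = 0.000000; V(3,1) = 0.000000; V(3,2) = 3.013744; V(3,3) = 10.775401
Backward induction: V(k, i) = exp(-r*dt) * [p * V(k+1, i) + (1-p) * V(k+1, i+1)]; then take max(V_cont, immediate exercise) for American.
  V(2,0) = exp(-r*dt) * [p*0.000000 + (1-p)*0.000000] = 0.000000; exercise = 0.000000; V(2,0) = max -> 0.000000
  V(2,1) = exp(-r*dt) * [p*0.000000 + (1-p)*3.013744] = 1.610818; exercise = 0.000000; V(2,1) = max -> 1.610818
  V(2,2) = exp(-r*dt) * [p*3.013744 + (1-p)*10.775401] = 7.145748; exercise = 7.289288; V(2,2) = max -> 7.289288
  V(1,0) = exp(-r*dt) * [p*0.000000 + (1-p)*1.610818] = 0.860968; exercise = 0.000000; V(1,0) = max -> 0.860968
  V(1,1) = exp(-r*dt) * [p*1.610818 + (1-p)*7.289288] = 4.637073; exercise = 3.013744; V(1,1) = max -> 4.637073
  V(0,0) = exp(-r*dt) * [p*0.860968 + (1-p)*4.637073] = 2.874539; exercise = 0.000000; V(0,0) = max -> 2.874539

Answer: Price = V(0,0) = 2.8745
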